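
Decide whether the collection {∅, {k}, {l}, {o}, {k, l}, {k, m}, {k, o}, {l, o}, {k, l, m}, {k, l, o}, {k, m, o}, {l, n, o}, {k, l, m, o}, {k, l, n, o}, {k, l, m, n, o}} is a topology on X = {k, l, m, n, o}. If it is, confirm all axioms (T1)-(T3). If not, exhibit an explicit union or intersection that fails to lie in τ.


τ IS a topology on X.

Axiom (T1): ∅ ∈ τ? Yes; X ∈ τ? Yes.
Axiom (T2/T3): check pairwise unions and intersections of members of τ.
All pairwise intersections and unions checked — each lies in τ. Therefore τ satisfies (T1), (T2), (T3): it IS a topology on X.


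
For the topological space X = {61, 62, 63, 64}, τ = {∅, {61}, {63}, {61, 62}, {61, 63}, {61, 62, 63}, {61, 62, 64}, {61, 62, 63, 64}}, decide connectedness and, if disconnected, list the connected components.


(X, τ) is disconnected; components = [{63}, {61, 62, 64}].

Find clopen sets (U ∈ τ with X ∖ U ∈ τ):
  U = ∅, X ∖ U = {61, 62, 63, 64} — both open, so U is clopen.
  U = {63}, X ∖ U = {61, 62, 64} — both open, so U is clopen.
  U = {61, 62, 64}, X ∖ U = {63} — both open, so U is clopen.
  U = {61, 62, 63, 64}, X ∖ U = ∅ — both open, so U is clopen.
Nontrivial clopen(s) exist: e.g. {61, 62, 64}. So (X, τ) is disconnected.
Compute connected components by grouping points that agree on all clopens:
  component: {63}
  component: {61, 62, 64}


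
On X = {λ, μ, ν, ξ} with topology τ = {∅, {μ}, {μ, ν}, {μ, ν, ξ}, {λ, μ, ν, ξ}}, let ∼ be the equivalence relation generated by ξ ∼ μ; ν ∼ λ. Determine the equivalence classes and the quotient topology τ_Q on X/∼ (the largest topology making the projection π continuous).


X/∼ = {[λ=ν], [μ=ξ]}; |τ_Q| = 2.

Equivalence classes: [λ=ν], [μ=ξ].
Quotient map π: X → X/∼ sends λ ↦ [λ=ν], μ ↦ [μ=ξ], ν ↦ [λ=ν], ξ ↦ [μ=ξ].
For each subset V ⊆ X/∼, compute π^{-1}(V) ⊆ X and check whether π^{-1}(V) ∈ τ. V is open in τ_Q iff π^{-1}(V) ∈ τ.
  V = {}: π^{-1}(V) = ∅ ∈ τ ✓.
  V = {[λ=ν]}: π^{-1}(V) = {λ, ν} ∉ τ ✗.
  V = {[μ=ξ]}: π^{-1}(V) = {μ, ξ} ∉ τ ✗.
  V = {[λ=ν], [μ=ξ]}: π^{-1}(V) = {λ, μ, ν, ξ} ∈ τ ✓.
Open sets in the quotient: τ_Q = {{}, {[λ=ν], [μ=ξ]}} (2 elements).


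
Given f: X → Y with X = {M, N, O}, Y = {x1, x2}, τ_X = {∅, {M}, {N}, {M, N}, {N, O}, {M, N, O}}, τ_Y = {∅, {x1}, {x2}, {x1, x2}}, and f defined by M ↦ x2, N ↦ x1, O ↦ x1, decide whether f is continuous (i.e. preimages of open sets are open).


f IS continuous.

Compute f^{-1}(U) for each U ∈ τ_Y:
  U = ∅: f^{-1}(U) = ∅ ∈ τ_X ✓.
  U = {x1}: f^{-1}(U) = {N, O} ∈ τ_X ✓.
  U = {x2}: f^{-1}(U) = {M} ∈ τ_X ✓.
  U = {x1, x2}: f^{-1}(U) = {M, N, O} ∈ τ_X ✓.
Every preimage lies in τ_X, so f IS continuous.


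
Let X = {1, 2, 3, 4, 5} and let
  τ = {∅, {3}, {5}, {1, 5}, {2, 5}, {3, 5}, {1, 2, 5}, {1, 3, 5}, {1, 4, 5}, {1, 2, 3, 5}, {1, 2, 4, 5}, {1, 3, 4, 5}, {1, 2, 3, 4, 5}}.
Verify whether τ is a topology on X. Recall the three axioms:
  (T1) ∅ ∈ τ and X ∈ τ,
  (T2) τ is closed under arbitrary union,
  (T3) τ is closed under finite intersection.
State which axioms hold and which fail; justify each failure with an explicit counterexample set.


τ is NOT a topology on X.

Axiom (T1): ∅ ∈ τ? Yes; X ∈ τ? Yes.
Axiom (T2/T3): check pairwise unions and intersections of members of τ.
Counterexample for (T2): {3} ∪ {2, 5} = {2, 3, 5} ∉ τ. Therefore τ is NOT a topology.


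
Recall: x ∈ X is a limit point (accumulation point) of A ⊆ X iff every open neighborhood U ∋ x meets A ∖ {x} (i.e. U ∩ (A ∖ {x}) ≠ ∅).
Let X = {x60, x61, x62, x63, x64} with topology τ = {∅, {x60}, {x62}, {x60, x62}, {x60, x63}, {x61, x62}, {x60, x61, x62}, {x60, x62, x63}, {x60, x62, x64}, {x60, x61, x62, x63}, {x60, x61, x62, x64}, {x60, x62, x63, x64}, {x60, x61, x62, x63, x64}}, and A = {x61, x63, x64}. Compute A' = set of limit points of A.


A' = ∅

For each x ∈ X, list the open sets U ∈ τ with x ∈ U, then check whether U ∩ (A ∖ {x}) ≠ ∅ for every such U.
  x = x60: open {x60} ∋ x has {x60} ∩ (A ∖ {x60}) = ∅, so x is NOT a limit point.
  x = x61: open {x61, x62} ∋ x has {x61, x62} ∩ (A ∖ {x61}) = ∅, so x is NOT a limit point.
  x = x62: open {x62} ∋ x has {x62} ∩ (A ∖ {x62}) = ∅, so x is NOT a limit point.
  x = x63: open {x60, x63} ∋ x has {x60, x63} ∩ (A ∖ {x63}) = ∅, so x is NOT a limit point.
  x = x64: open {x60, x62, x64} ∋ x has {x60, x62, x64} ∩ (A ∖ {x64}) = ∅, so x is NOT a limit point.
Collecting: A' = ∅.


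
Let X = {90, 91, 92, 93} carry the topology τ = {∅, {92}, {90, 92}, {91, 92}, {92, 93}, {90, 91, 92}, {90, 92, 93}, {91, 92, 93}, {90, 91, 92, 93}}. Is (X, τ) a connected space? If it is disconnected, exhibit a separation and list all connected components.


(X, τ) is connected.

Find clopen sets (U ∈ τ with X ∖ U ∈ τ):
  U = ∅, X ∖ U = {90, 91, 92, 93} — both open, so U is clopen.
  U = {90, 91, 92, 93}, X ∖ U = ∅ — both open, so U is clopen.
Only trivial clopens (∅ and X) exist, so (X, τ) is connected.
Compute connected components by grouping points that agree on all clopens:
  component: {90, 91, 92, 93}


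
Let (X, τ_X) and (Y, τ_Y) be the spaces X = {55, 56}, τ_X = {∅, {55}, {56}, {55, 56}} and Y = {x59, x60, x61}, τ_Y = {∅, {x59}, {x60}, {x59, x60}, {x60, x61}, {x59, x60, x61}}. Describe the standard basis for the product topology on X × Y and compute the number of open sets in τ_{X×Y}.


Basis B = {∅ × ∅, {55} × {x59}, {55} × {x60}, {56} × {x59}, {56} × {x60}, {55} × {x59, x60}, {55, 56} × {x59}, {55} × {x60, x61}, {55, 56} × {x60}, {56} × {x59, x60}, {56} × {x60, x61}, {55} × {x59, x60, x61}, {56} × {x59, x60, x61}, {55, 56} × {x59, x60}, {55, 56} × {x60, x61}, {55, 56} × {x59, x60, x61}}; |τ_{X×Y}| = 36.

Enumerate products U × V with U ∈ τ_X, V ∈ τ_Y (deduplicated):
  ∅ × ∅ = {} (∅)
  {55} × {x59} = {(55,x59)}
  {55} × {x60} = {(55,x60)}
  {56} × {x59} = {(56,x59)}
  {56} × {x60} = {(56,x60)}
  {55} × {x59, x60} = {(55,x59), (55,x60)}
  {55, 56} × {x59} = {(55,x59), (56,x59)}
  {55} × {x60, x61} = {(55,x60), (55,x61)}
  {55, 56} × {x60} = {(55,x60), (56,x60)}
  {56} × {x59, x60} = {(56,x59), (56,x60)}
  {56} × {x60, x61} = {(56,x60), (56,x61)}
  {55} × {x59, x60, x61} = {(55,x59), (55,x60), (55,x61)}
  {56} × {x59, x60, x61} = {(56,x59), (56,x60), (56,x61)}
  {55, 56} × {x59, x60} = {(55,x59), (55,x60), (56,x59), (56,x60)}
  {55, 56} × {x60, x61} = {(55,x60), (55,x61), (56,x60), (56,x61)}
  {55, 56} × {x59, x60, x61} = {(55,x59), (55,x60), (55,x61), (56,x59), (56,x60), (56,x61)}
These 16 distinct sets form the basis B.
Close under arbitrary unions to get τ_{X×Y}; counting gives |τ_{X×Y}| = 36.


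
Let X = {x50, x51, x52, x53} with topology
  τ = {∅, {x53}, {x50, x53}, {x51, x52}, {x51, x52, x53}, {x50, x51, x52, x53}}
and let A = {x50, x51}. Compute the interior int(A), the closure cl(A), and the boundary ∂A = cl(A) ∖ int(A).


int(A) = ∅, cl(A) = {x50, x51, x52}, ∂A = {x50, x51, x52}.

Closed sets in (X, τ) are complements of opens:
  closed(X, τ) = {∅, {x50}, {x50, x53}, {x51, x52}, {x50, x51, x52}, {x50, x51, x52, x53}}.
int(A) = ⋃ {U ∈ τ : U ⊆ A}. Opens contained in A: ∅.
Taking the union of these: int(A) = ∅.
cl(A) = ⋂ {C closed : A ⊆ C}. Closed sets containing A: {x50, x51, x52}, {x50, x51, x52, x53}.
Intersecting these: cl(A) = {x50, x51, x52}.
∂A = cl(A) ∖ int(A) = {x50, x51, x52} ∖ ∅ = {x50, x51, x52}.


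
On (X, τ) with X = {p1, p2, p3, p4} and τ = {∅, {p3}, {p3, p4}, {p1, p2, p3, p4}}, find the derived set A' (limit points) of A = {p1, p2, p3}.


A' = {p1, p2, p4}

For each x ∈ X, list the open sets U ∈ τ with x ∈ U, then check whether U ∩ (A ∖ {x}) ≠ ∅ for every such U.
  x = p1: opens ∋ x are {p1, p2, p3, p4}; each meets A ∖ {p1}, so x IS a limit point.
  x = p2: opens ∋ x are {p1, p2, p3, p4}; each meets A ∖ {p2}, so x IS a limit point.
  x = p3: open {p3} ∋ x has {p3} ∩ (A ∖ {p3}) = ∅, so x is NOT a limit point.
  x = p4: opens ∋ x are {p3, p4}, {p1, p2, p3, p4}; each meets A ∖ {p4}, so x IS a limit point.
Collecting: A' = {p1, p2, p4}.


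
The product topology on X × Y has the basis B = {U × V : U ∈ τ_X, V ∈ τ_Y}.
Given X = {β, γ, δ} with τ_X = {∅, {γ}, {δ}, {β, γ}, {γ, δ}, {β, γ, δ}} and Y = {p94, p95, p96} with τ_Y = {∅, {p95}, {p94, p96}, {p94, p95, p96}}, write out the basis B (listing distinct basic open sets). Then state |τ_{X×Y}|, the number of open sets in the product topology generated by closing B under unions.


Basis B = {∅ × ∅, {γ} × {p95}, {δ} × {p95}, {β, γ} × {p95}, {γ} × {p94, p96}, {γ, δ} × {p95}, {δ} × {p94, p96}, {β, γ, δ} × {p95}, {γ} × {p94, p95, p96}, {δ} × {p94, p95, p96}, {β, γ} × {p94, p96}, {γ, δ} × {p94, p96}, {β, γ} × {p94, p95, p96}, {β, γ, δ} × {p94, p96}, {γ, δ} × {p94, p95, p96}, {β, γ, δ} × {p94, p95, p96}}; |τ_{X×Y}| = 36.

Enumerate products U × V with U ∈ τ_X, V ∈ τ_Y (deduplicated):
  ∅ × ∅ = {} (∅)
  {γ} × {p95} = {(γ,p95)}
  {δ} × {p95} = {(δ,p95)}
  {β, γ} × {p95} = {(β,p95), (γ,p95)}
  {γ} × {p94, p96} = {(γ,p94), (γ,p96)}
  {γ, δ} × {p95} = {(γ,p95), (δ,p95)}
  {δ} × {p94, p96} = {(δ,p94), (δ,p96)}
  {β, γ, δ} × {p95} = {(β,p95), (γ,p95), (δ,p95)}
  {γ} × {p94, p95, p96} = {(γ,p94), (γ,p95), (γ,p96)}
  {δ} × {p94, p95, p96} = {(δ,p94), (δ,p95), (δ,p96)}
  {β, γ} × {p94, p96} = {(β,p94), (β,p96), (γ,p94), (γ,p96)}
  {γ, δ} × {p94, p96} = {(γ,p94), (γ,p96), (δ,p94), (δ,p96)}
  {β, γ} × {p94, p95, p96} = {(β,p94), (β,p95), (β,p96), (γ,p94), (γ,p95), (γ,p96)}
  {β, γ, δ} × {p94, p96} = {(β,p94), (β,p96), (γ,p94), (γ,p96), (δ,p94), (δ,p96)}
  {γ, δ} × {p94, p95, p96} = {(γ,p94), (γ,p95), (γ,p96), (δ,p94), (δ,p95), (δ,p96)}
  {β, γ, δ} × {p94, p95, p96} = {(β,p94), (β,p95), (β,p96), (γ,p94), (γ,p95), (γ,p96), (δ,p94), (δ,p95), (δ,p96)}
These 16 distinct sets form the basis B.
Close under arbitrary unions to get τ_{X×Y}; counting gives |τ_{X×Y}| = 36.


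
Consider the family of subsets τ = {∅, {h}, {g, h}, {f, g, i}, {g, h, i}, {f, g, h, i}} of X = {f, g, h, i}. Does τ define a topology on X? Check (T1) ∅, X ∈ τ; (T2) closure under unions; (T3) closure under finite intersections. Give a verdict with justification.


τ is NOT a topology on X.

Axiom (T1): ∅ ∈ τ? Yes; X ∈ τ? Yes.
Axiom (T2/T3): check pairwise unions and intersections of members of τ.
Counterexample for (T3): {g, h} ∩ {f, g, i} = {g} ∉ τ. Therefore τ is NOT a topology.


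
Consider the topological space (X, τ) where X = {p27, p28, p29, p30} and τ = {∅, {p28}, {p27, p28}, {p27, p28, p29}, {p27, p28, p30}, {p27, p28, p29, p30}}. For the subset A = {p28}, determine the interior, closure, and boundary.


int(A) = {p28}, cl(A) = {p27, p28, p29, p30}, ∂A = {p27, p29, p30}.

Closed sets in (X, τ) are complements of opens:
  closed(X, τ) = {∅, {p29}, {p30}, {p29, p30}, {p27, p29, p30}, {p27, p28, p29, p30}}.
int(A) = ⋃ {U ∈ τ : U ⊆ A}. Opens contained in A: ∅, {p28}.
Taking the union of these: int(A) = {p28}.
cl(A) = ⋂ {C closed : A ⊆ C}. Closed sets containing A: {p27, p28, p29, p30}.
Intersecting these: cl(A) = {p27, p28, p29, p30}.
∂A = cl(A) ∖ int(A) = {p27, p28, p29, p30} ∖ {p28} = {p27, p29, p30}.


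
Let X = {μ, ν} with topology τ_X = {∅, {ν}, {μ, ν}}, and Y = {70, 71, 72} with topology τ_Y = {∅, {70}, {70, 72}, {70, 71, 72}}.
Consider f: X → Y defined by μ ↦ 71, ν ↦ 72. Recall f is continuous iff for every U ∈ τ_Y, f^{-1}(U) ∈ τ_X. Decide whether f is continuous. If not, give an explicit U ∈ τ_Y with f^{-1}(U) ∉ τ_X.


f IS continuous.

Compute f^{-1}(U) for each U ∈ τ_Y:
  U = ∅: f^{-1}(U) = ∅ ∈ τ_X ✓.
  U = {70}: f^{-1}(U) = ∅ ∈ τ_X ✓.
  U = {70, 72}: f^{-1}(U) = {ν} ∈ τ_X ✓.
  U = {70, 71, 72}: f^{-1}(U) = {μ, ν} ∈ τ_X ✓.
Every preimage lies in τ_X, so f IS continuous.


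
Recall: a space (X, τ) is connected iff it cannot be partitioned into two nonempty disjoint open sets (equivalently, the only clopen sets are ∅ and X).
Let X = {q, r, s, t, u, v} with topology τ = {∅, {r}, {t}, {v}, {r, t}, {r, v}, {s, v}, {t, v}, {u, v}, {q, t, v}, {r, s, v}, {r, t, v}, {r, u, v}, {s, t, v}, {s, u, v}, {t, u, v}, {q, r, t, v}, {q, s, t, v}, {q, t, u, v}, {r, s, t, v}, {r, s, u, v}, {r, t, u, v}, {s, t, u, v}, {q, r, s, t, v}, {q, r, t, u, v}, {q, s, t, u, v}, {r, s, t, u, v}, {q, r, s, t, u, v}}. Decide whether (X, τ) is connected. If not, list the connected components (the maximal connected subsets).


(X, τ) is disconnected; components = [{r}, {q, s, t, u, v}].

Find clopen sets (U ∈ τ with X ∖ U ∈ τ):
  U = ∅, X ∖ U = {q, r, s, t, u, v} — both open, so U is clopen.
  U = {r}, X ∖ U = {q, s, t, u, v} — both open, so U is clopen.
  U = {q, s, t, u, v}, X ∖ U = {r} — both open, so U is clopen.
  U = {q, r, s, t, u, v}, X ∖ U = ∅ — both open, so U is clopen.
Nontrivial clopen(s) exist: e.g. {q, s, t, u, v}. So (X, τ) is disconnected.
Compute connected components by grouping points that agree on all clopens:
  component: {r}
  component: {q, s, t, u, v}


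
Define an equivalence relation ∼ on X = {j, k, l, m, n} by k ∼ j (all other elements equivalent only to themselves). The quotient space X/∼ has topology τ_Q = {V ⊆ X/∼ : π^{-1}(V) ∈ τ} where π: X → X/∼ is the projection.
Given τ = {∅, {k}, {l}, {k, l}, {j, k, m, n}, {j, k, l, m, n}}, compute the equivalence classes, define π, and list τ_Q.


X/∼ = {[j=k], [l], [m], [n]}; |τ_Q| = 4.

Equivalence classes: [j=k], [l], [m], [n].
Quotient map π: X → X/∼ sends j ↦ [j=k], k ↦ [j=k], l ↦ [l], m ↦ [m], n ↦ [n].
For each subset V ⊆ X/∼, compute π^{-1}(V) ⊆ X and check whether π^{-1}(V) ∈ τ. V is open in τ_Q iff π^{-1}(V) ∈ τ.
  V = {}: π^{-1}(V) = ∅ ∈ τ ✓.
  V = {[j=k]}: π^{-1}(V) = {j, k} ∉ τ ✗.
  V = {[l]}: π^{-1}(V) = {l} ∈ τ ✓.
  V = {[j=k], [l]}: π^{-1}(V) = {j, k, l} ∉ τ ✗.
  V = {[m]}: π^{-1}(V) = {m} ∉ τ ✗.
  V = {[j=k], [m]}: π^{-1}(V) = {j, k, m} ∉ τ ✗.
  V = {[l], [m]}: π^{-1}(V) = {l, m} ∉ τ ✗.
  V = {[j=k], [l], [m]}: π^{-1}(V) = {j, k, l, m} ∉ τ ✗.
  V = {[n]}: π^{-1}(V) = {n} ∉ τ ✗.
  V = {[j=k], [n]}: π^{-1}(V) = {j, k, n} ∉ τ ✗.
  V = {[l], [n]}: π^{-1}(V) = {l, n} ∉ τ ✗.
  V = {[j=k], [l], [n]}: π^{-1}(V) = {j, k, l, n} ∉ τ ✗.
  V = {[m], [n]}: π^{-1}(V) = {m, n} ∉ τ ✗.
  V = {[j=k], [m], [n]}: π^{-1}(V) = {j, k, m, n} ∈ τ ✓.
  V = {[l], [m], [n]}: π^{-1}(V) = {l, m, n} ∉ τ ✗.
  V = {[j=k], [l], [m], [n]}: π^{-1}(V) = {j, k, l, m, n} ∈ τ ✓.
Open sets in the quotient: τ_Q = {{}, {[l]}, {[j=k], [m], [n]}, {[j=k], [l], [m], [n]}} (4 elements).


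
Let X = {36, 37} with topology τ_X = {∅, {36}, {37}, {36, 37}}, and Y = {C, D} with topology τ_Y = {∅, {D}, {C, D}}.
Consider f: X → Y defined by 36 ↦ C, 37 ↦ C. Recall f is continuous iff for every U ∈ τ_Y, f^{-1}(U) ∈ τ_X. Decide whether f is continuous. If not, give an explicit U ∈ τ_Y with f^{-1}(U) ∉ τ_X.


f IS continuous.

Compute f^{-1}(U) for each U ∈ τ_Y:
  U = ∅: f^{-1}(U) = ∅ ∈ τ_X ✓.
  U = {D}: f^{-1}(U) = ∅ ∈ τ_X ✓.
  U = {C, D}: f^{-1}(U) = {36, 37} ∈ τ_X ✓.
Every preimage lies in τ_X, so f IS continuous.


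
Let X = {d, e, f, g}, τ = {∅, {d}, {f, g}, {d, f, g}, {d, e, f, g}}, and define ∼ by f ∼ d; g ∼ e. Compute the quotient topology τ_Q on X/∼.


X/∼ = {[d=f], [e=g]}; |τ_Q| = 2.

Equivalence classes: [d=f], [e=g].
Quotient map π: X → X/∼ sends d ↦ [d=f], e ↦ [e=g], f ↦ [d=f], g ↦ [e=g].
For each subset V ⊆ X/∼, compute π^{-1}(V) ⊆ X and check whether π^{-1}(V) ∈ τ. V is open in τ_Q iff π^{-1}(V) ∈ τ.
  V = {}: π^{-1}(V) = ∅ ∈ τ ✓.
  V = {[d=f]}: π^{-1}(V) = {d, f} ∉ τ ✗.
  V = {[e=g]}: π^{-1}(V) = {e, g} ∉ τ ✗.
  V = {[d=f], [e=g]}: π^{-1}(V) = {d, e, f, g} ∈ τ ✓.
Open sets in the quotient: τ_Q = {{}, {[d=f], [e=g]}} (2 elements).


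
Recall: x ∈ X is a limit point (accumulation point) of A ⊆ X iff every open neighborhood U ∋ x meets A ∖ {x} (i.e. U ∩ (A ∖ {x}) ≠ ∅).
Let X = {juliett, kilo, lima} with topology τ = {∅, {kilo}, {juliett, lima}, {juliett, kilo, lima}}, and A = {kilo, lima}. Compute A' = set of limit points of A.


A' = {juliett}

For each x ∈ X, list the open sets U ∈ τ with x ∈ U, then check whether U ∩ (A ∖ {x}) ≠ ∅ for every such U.
  x = juliett: opens ∋ x are {juliett, lima}, {juliett, kilo, lima}; each meets A ∖ {juliett}, so x IS a limit point.
  x = kilo: open {kilo} ∋ x has {kilo} ∩ (A ∖ {kilo}) = ∅, so x is NOT a limit point.
  x = lima: open {juliett, lima} ∋ x has {juliett, lima} ∩ (A ∖ {lima}) = ∅, so x is NOT a limit point.
Collecting: A' = {juliett}.


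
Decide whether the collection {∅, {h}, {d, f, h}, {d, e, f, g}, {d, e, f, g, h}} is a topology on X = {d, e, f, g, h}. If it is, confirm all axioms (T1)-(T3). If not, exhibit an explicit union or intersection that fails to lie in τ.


τ is NOT a topology on X.

Axiom (T1): ∅ ∈ τ? Yes; X ∈ τ? Yes.
Axiom (T2/T3): check pairwise unions and intersections of members of τ.
Counterexample for (T3): {d, f, h} ∩ {d, e, f, g} = {d, f} ∉ τ. Therefore τ is NOT a topology.


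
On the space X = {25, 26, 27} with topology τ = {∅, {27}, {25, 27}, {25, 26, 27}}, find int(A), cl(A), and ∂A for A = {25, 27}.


int(A) = {25, 27}, cl(A) = {25, 26, 27}, ∂A = {26}.

Closed sets in (X, τ) are complements of opens:
  closed(X, τ) = {∅, {26}, {25, 26}, {25, 26, 27}}.
int(A) = ⋃ {U ∈ τ : U ⊆ A}. Opens contained in A: ∅, {27}, {25, 27}.
Taking the union of these: int(A) = {25, 27}.
cl(A) = ⋂ {C closed : A ⊆ C}. Closed sets containing A: {25, 26, 27}.
Intersecting these: cl(A) = {25, 26, 27}.
∂A = cl(A) ∖ int(A) = {25, 26, 27} ∖ {25, 27} = {26}.


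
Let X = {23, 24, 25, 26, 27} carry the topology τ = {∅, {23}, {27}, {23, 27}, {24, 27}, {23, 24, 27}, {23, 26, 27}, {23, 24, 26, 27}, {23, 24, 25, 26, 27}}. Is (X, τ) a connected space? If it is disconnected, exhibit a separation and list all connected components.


(X, τ) is connected.

Find clopen sets (U ∈ τ with X ∖ U ∈ τ):
  U = ∅, X ∖ U = {23, 24, 25, 26, 27} — both open, so U is clopen.
  U = {23, 24, 25, 26, 27}, X ∖ U = ∅ — both open, so U is clopen.
Only trivial clopens (∅ and X) exist, so (X, τ) is connected.
Compute connected components by grouping points that agree on all clopens:
  component: {23, 24, 25, 26, 27}


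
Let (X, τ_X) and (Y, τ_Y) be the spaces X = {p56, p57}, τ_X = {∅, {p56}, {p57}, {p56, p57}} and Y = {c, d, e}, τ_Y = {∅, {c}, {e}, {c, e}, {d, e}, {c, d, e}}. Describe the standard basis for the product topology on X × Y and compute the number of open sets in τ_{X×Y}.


Basis B = {∅ × ∅, {p56} × {c}, {p56} × {e}, {p57} × {c}, {p57} × {e}, {p56} × {c, e}, {p56, p57} × {c}, {p56} × {d, e}, {p56, p57} × {e}, {p57} × {c, e}, {p57} × {d, e}, {p56} × {c, d, e}, {p57} × {c, d, e}, {p56, p57} × {c, e}, {p56, p57} × {d, e}, {p56, p57} × {c, d, e}}; |τ_{X×Y}| = 36.

Enumerate products U × V with U ∈ τ_X, V ∈ τ_Y (deduplicated):
  ∅ × ∅ = {} (∅)
  {p56} × {c} = {(p56,c)}
  {p56} × {e} = {(p56,e)}
  {p57} × {c} = {(p57,c)}
  {p57} × {e} = {(p57,e)}
  {p56} × {c, e} = {(p56,c), (p56,e)}
  {p56, p57} × {c} = {(p56,c), (p57,c)}
  {p56} × {d, e} = {(p56,d), (p56,e)}
  {p56, p57} × {e} = {(p56,e), (p57,e)}
  {p57} × {c, e} = {(p57,c), (p57,e)}
  {p57} × {d, e} = {(p57,d), (p57,e)}
  {p56} × {c, d, e} = {(p56,c), (p56,d), (p56,e)}
  {p57} × {c, d, e} = {(p57,c), (p57,d), (p57,e)}
  {p56, p57} × {c, e} = {(p56,c), (p56,e), (p57,c), (p57,e)}
  {p56, p57} × {d, e} = {(p56,d), (p56,e), (p57,d), (p57,e)}
  {p56, p57} × {c, d, e} = {(p56,c), (p56,d), (p56,e), (p57,c), (p57,d), (p57,e)}
These 16 distinct sets form the basis B.
Close under arbitrary unions to get τ_{X×Y}; counting gives |τ_{X×Y}| = 36.


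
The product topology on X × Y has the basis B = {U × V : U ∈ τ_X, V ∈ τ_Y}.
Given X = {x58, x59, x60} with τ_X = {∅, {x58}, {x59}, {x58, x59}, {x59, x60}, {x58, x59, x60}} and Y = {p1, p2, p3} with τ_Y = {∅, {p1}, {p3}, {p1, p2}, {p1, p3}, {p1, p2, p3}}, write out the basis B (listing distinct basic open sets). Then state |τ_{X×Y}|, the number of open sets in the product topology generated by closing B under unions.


Basis B = {∅ × ∅, {x58} × {p1}, {x58} × {p3}, {x59} × {p1}, {x59} × {p3}, {x58} × {p1, p2}, {x58} × {p1, p3}, {x58, x59} × {p1}, {x58, x59} × {p3}, {x59} × {p1, p2}, {x59} × {p1, p3}, {x59, x60} × {p1}, {x59, x60} × {p3}, {x58} × {p1, p2, p3}, {x58, x59, x60} × {p1}, {x58, x59, x60} × {p3}, {x59} × {p1, p2, p3}, {x58, x59} × {p1, p2}, {x58, x59} × {p1, p3}, {x59, x60} × {p1, p2}, {x59, x60} × {p1, p3}, {x58, x59} × {p1, p2, p3}, {x58, x59, x60} × {p1, p2}, {x58, x59, x60} × {p1, p3}, {x59, x60} × {p1, p2, p3}, {x58, x59, x60} × {p1, p2, p3}}; |τ_{X×Y}| = 108.

Enumerate products U × V with U ∈ τ_X, V ∈ τ_Y (deduplicated):
  ∅ × ∅ = {} (∅)
  {x58} × {p1} = {(x58,p1)}
  {x58} × {p3} = {(x58,p3)}
  {x59} × {p1} = {(x59,p1)}
  {x59} × {p3} = {(x59,p3)}
  {x58} × {p1, p2} = {(x58,p1), (x58,p2)}
  {x58} × {p1, p3} = {(x58,p1), (x58,p3)}
  {x58, x59} × {p1} = {(x58,p1), (x59,p1)}
  {x58, x59} × {p3} = {(x58,p3), (x59,p3)}
  {x59} × {p1, p2} = {(x59,p1), (x59,p2)}
  {x59} × {p1, p3} = {(x59,p1), (x59,p3)}
  {x59, x60} × {p1} = {(x59,p1), (x60,p1)}
  {x59, x60} × {p3} = {(x59,p3), (x60,p3)}
  {x58} × {p1, p2, p3} = {(x58,p1), (x58,p2), (x58,p3)}
  {x58, x59, x60} × {p1} = {(x58,p1), (x59,p1), (x60,p1)}
  {x58, x59, x60} × {p3} = {(x58,p3), (x59,p3), (x60,p3)}
  {x59} × {p1, p2, p3} = {(x59,p1), (x59,p2), (x59,p3)}
  {x58, x59} × {p1, p2} = {(x58,p1), (x58,p2), (x59,p1), (x59,p2)}
  {x58, x59} × {p1, p3} = {(x58,p1), (x58,p3), (x59,p1), (x59,p3)}
  {x59, x60} × {p1, p2} = {(x59,p1), (x59,p2), (x60,p1), (x60,p2)}
  {x59, x60} × {p1, p3} = {(x59,p1), (x59,p3), (x60,p1), (x60,p3)}
  {x58, x59} × {p1, p2, p3} = {(x58,p1), (x58,p2), (x58,p3), (x59,p1), (x59,p2), (x59,p3)}
  {x58, x59, x60} × {p1, p2} = {(x58,p1), (x58,p2), (x59,p1), (x59,p2), (x60,p1), (x60,p2)}
  {x58, x59, x60} × {p1, p3} = {(x58,p1), (x58,p3), (x59,p1), (x59,p3), (x60,p1), (x60,p3)}
  {x59, x60} × {p1, p2, p3} = {(x59,p1), (x59,p2), (x59,p3), (x60,p1), (x60,p2), (x60,p3)}
  {x58, x59, x60} × {p1, p2, p3} = {(x58,p1), (x58,p2), (x58,p3), (x59,p1), (x59,p2), (x59,p3), (x60,p1), (x60,p2), (x60,p3)}
These 26 distinct sets form the basis B.
Close under arbitrary unions to get τ_{X×Y}; counting gives |τ_{X×Y}| = 108.


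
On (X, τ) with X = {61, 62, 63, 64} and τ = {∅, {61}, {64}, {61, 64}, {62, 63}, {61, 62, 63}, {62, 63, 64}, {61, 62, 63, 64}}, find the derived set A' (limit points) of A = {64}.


A' = ∅

For each x ∈ X, list the open sets U ∈ τ with x ∈ U, then check whether U ∩ (A ∖ {x}) ≠ ∅ for every such U.
  x = 61: open {61} ∋ x has {61} ∩ (A ∖ {61}) = ∅, so x is NOT a limit point.
  x = 62: open {62, 63} ∋ x has {62, 63} ∩ (A ∖ {62}) = ∅, so x is NOT a limit point.
  x = 63: open {62, 63} ∋ x has {62, 63} ∩ (A ∖ {63}) = ∅, so x is NOT a limit point.
  x = 64: open {64} ∋ x has {64} ∩ (A ∖ {64}) = ∅, so x is NOT a limit point.
Collecting: A' = ∅.


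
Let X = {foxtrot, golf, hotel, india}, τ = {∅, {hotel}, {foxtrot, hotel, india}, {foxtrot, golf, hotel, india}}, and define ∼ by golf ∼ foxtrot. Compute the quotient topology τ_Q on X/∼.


X/∼ = {[foxtrot=golf], [hotel], [india]}; |τ_Q| = 3.

Equivalence classes: [foxtrot=golf], [hotel], [india].
Quotient map π: X → X/∼ sends foxtrot ↦ [foxtrot=golf], golf ↦ [foxtrot=golf], hotel ↦ [hotel], india ↦ [india].
For each subset V ⊆ X/∼, compute π^{-1}(V) ⊆ X and check whether π^{-1}(V) ∈ τ. V is open in τ_Q iff π^{-1}(V) ∈ τ.
  V = {}: π^{-1}(V) = ∅ ∈ τ ✓.
  V = {[foxtrot=golf]}: π^{-1}(V) = {foxtrot, golf} ∉ τ ✗.
  V = {[hotel]}: π^{-1}(V) = {hotel} ∈ τ ✓.
  V = {[foxtrot=golf], [hotel]}: π^{-1}(V) = {foxtrot, golf, hotel} ∉ τ ✗.
  V = {[india]}: π^{-1}(V) = {india} ∉ τ ✗.
  V = {[foxtrot=golf], [india]}: π^{-1}(V) = {foxtrot, golf, india} ∉ τ ✗.
  V = {[hotel], [india]}: π^{-1}(V) = {hotel, india} ∉ τ ✗.
  V = {[foxtrot=golf], [hotel], [india]}: π^{-1}(V) = {foxtrot, golf, hotel, india} ∈ τ ✓.
Open sets in the quotient: τ_Q = {{}, {[hotel]}, {[foxtrot=golf], [hotel], [india]}} (3 elements).


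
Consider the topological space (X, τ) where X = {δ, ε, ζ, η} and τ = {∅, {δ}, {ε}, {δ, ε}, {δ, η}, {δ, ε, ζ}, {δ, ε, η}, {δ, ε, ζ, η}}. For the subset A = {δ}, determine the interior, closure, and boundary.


int(A) = {δ}, cl(A) = {δ, ζ, η}, ∂A = {ζ, η}.

Closed sets in (X, τ) are complements of opens:
  closed(X, τ) = {∅, {ζ}, {η}, {ε, ζ}, {ζ, η}, {δ, ζ, η}, {ε, ζ, η}, {δ, ε, ζ, η}}.
int(A) = ⋃ {U ∈ τ : U ⊆ A}. Opens contained in A: ∅, {δ}.
Taking the union of these: int(A) = {δ}.
cl(A) = ⋂ {C closed : A ⊆ C}. Closed sets containing A: {δ, ζ, η}, {δ, ε, ζ, η}.
Intersecting these: cl(A) = {δ, ζ, η}.
∂A = cl(A) ∖ int(A) = {δ, ζ, η} ∖ {δ} = {ζ, η}.


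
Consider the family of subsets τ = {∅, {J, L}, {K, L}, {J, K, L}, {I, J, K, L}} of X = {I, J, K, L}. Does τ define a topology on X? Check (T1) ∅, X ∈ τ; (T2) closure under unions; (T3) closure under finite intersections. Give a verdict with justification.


τ is NOT a topology on X.

Axiom (T1): ∅ ∈ τ? Yes; X ∈ τ? Yes.
Axiom (T2/T3): check pairwise unions and intersections of members of τ.
Counterexample for (T3): {J, L} ∩ {K, L} = {L} ∉ τ. Therefore τ is NOT a topology.


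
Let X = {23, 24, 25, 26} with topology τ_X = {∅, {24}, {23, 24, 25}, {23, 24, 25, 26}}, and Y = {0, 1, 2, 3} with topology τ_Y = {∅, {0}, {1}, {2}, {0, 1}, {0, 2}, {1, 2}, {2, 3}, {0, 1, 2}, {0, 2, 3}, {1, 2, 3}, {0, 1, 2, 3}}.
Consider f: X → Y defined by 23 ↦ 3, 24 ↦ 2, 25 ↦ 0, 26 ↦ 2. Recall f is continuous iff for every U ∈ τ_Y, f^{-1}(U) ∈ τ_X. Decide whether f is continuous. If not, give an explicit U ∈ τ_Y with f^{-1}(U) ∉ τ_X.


f is NOT continuous.

Compute f^{-1}(U) for each U ∈ τ_Y:
  U = ∅: f^{-1}(U) = ∅ ∈ τ_X ✓.
  U = {0}: f^{-1}(U) = {25} ∉ τ_X ✗.
  U = {1}: f^{-1}(U) = ∅ ∈ τ_X ✓.
  U = {2}: f^{-1}(U) = {24, 26} ∉ τ_X ✗.
  U = {0, 1}: f^{-1}(U) = {25} ∉ τ_X ✗.
  U = {0, 2}: f^{-1}(U) = {24, 25, 26} ∉ τ_X ✗.
  U = {1, 2}: f^{-1}(U) = {24, 26} ∉ τ_X ✗.
  U = {2, 3}: f^{-1}(U) = {23, 24, 26} ∉ τ_X ✗.
  U = {0, 1, 2}: f^{-1}(U) = {24, 25, 26} ∉ τ_X ✗.
  U = {0, 2, 3}: f^{-1}(U) = {23, 24, 25, 26} ∈ τ_X ✓.
  U = {1, 2, 3}: f^{-1}(U) = {23, 24, 26} ∉ τ_X ✗.
  U = {0, 1, 2, 3}: f^{-1}(U) = {23, 24, 25, 26} ∈ τ_X ✓.
Found U = {0} with f^{-1}(U) = {25} not in τ_X. Therefore f is NOT continuous.


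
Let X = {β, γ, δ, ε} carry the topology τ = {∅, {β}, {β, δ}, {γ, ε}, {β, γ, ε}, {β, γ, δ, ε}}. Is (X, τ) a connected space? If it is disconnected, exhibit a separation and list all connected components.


(X, τ) is disconnected; components = [{β, δ}, {γ, ε}].

Find clopen sets (U ∈ τ with X ∖ U ∈ τ):
  U = ∅, X ∖ U = {β, γ, δ, ε} — both open, so U is clopen.
  U = {β, δ}, X ∖ U = {γ, ε} — both open, so U is clopen.
  U = {γ, ε}, X ∖ U = {β, δ} — both open, so U is clopen.
  U = {β, γ, δ, ε}, X ∖ U = ∅ — both open, so U is clopen.
Nontrivial clopen(s) exist: e.g. {γ, ε}. So (X, τ) is disconnected.
Compute connected components by grouping points that agree on all clopens:
  component: {β, δ}
  component: {γ, ε}


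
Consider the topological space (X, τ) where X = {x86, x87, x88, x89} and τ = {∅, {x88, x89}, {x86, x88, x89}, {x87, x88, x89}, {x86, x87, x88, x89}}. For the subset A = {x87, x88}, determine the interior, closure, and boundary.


int(A) = ∅, cl(A) = {x86, x87, x88, x89}, ∂A = {x86, x87, x88, x89}.

Closed sets in (X, τ) are complements of opens:
  closed(X, τ) = {∅, {x86}, {x87}, {x86, x87}, {x86, x87, x88, x89}}.
int(A) = ⋃ {U ∈ τ : U ⊆ A}. Opens contained in A: ∅.
Taking the union of these: int(A) = ∅.
cl(A) = ⋂ {C closed : A ⊆ C}. Closed sets containing A: {x86, x87, x88, x89}.
Intersecting these: cl(A) = {x86, x87, x88, x89}.
∂A = cl(A) ∖ int(A) = {x86, x87, x88, x89} ∖ ∅ = {x86, x87, x88, x89}.


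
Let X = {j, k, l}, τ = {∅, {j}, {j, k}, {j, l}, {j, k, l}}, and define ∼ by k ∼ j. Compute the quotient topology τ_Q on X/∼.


X/∼ = {[j=k], [l]}; |τ_Q| = 3.

Equivalence classes: [j=k], [l].
Quotient map π: X → X/∼ sends j ↦ [j=k], k ↦ [j=k], l ↦ [l].
For each subset V ⊆ X/∼, compute π^{-1}(V) ⊆ X and check whether π^{-1}(V) ∈ τ. V is open in τ_Q iff π^{-1}(V) ∈ τ.
  V = {}: π^{-1}(V) = ∅ ∈ τ ✓.
  V = {[j=k]}: π^{-1}(V) = {j, k} ∈ τ ✓.
  V = {[l]}: π^{-1}(V) = {l} ∉ τ ✗.
  V = {[j=k], [l]}: π^{-1}(V) = {j, k, l} ∈ τ ✓.
Open sets in the quotient: τ_Q = {{}, {[j=k]}, {[j=k], [l]}} (3 elements).


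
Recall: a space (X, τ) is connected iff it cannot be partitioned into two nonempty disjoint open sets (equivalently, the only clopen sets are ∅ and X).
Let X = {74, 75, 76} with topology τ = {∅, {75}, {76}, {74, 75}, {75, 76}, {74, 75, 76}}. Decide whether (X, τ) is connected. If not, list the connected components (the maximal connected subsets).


(X, τ) is disconnected; components = [{76}, {74, 75}].

Find clopen sets (U ∈ τ with X ∖ U ∈ τ):
  U = ∅, X ∖ U = {74, 75, 76} — both open, so U is clopen.
  U = {76}, X ∖ U = {74, 75} — both open, so U is clopen.
  U = {74, 75}, X ∖ U = {76} — both open, so U is clopen.
  U = {74, 75, 76}, X ∖ U = ∅ — both open, so U is clopen.
Nontrivial clopen(s) exist: e.g. {76}. So (X, τ) is disconnected.
Compute connected components by grouping points that agree on all clopens:
  component: {76}
  component: {74, 75}


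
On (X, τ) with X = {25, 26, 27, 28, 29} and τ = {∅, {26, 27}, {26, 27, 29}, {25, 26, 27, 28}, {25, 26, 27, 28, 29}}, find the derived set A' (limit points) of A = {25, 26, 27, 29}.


A' = {25, 26, 27, 28, 29}

For each x ∈ X, list the open sets U ∈ τ with x ∈ U, then check whether U ∩ (A ∖ {x}) ≠ ∅ for every such U.
  x = 25: opens ∋ x are {25, 26, 27, 28}, {25, 26, 27, 28, 29}; each meets A ∖ {25}, so x IS a limit point.
  x = 26: opens ∋ x are {26, 27}, {26, 27, 29}, {25, 26, 27, 28}, {25, 26, 27, 28, 29}; each meets A ∖ {26}, so x IS a limit point.
  x = 27: opens ∋ x are {26, 27}, {26, 27, 29}, {25, 26, 27, 28}, {25, 26, 27, 28, 29}; each meets A ∖ {27}, so x IS a limit point.
  x = 28: opens ∋ x are {25, 26, 27, 28}, {25, 26, 27, 28, 29}; each meets A ∖ {28}, so x IS a limit point.
  x = 29: opens ∋ x are {26, 27, 29}, {25, 26, 27, 28, 29}; each meets A ∖ {29}, so x IS a limit point.
Collecting: A' = {25, 26, 27, 28, 29}.


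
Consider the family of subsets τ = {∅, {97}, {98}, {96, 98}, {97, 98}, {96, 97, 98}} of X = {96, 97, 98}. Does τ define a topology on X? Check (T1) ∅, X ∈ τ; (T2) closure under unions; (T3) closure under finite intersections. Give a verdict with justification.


τ IS a topology on X.

Axiom (T1): ∅ ∈ τ? Yes; X ∈ τ? Yes.
Axiom (T2/T3): check pairwise unions and intersections of members of τ.
All pairwise intersections and unions checked — each lies in τ. Therefore τ satisfies (T1), (T2), (T3): it IS a topology on X.


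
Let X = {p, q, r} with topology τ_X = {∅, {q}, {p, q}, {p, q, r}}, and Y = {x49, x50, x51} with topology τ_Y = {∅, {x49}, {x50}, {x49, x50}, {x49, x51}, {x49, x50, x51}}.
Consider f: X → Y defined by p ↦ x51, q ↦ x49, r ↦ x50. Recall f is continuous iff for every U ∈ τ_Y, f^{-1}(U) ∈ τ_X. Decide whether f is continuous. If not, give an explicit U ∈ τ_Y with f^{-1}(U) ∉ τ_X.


f is NOT continuous.

Compute f^{-1}(U) for each U ∈ τ_Y:
  U = ∅: f^{-1}(U) = ∅ ∈ τ_X ✓.
  U = {x49}: f^{-1}(U) = {q} ∈ τ_X ✓.
  U = {x50}: f^{-1}(U) = {r} ∉ τ_X ✗.
  U = {x49, x50}: f^{-1}(U) = {q, r} ∉ τ_X ✗.
  U = {x49, x51}: f^{-1}(U) = {p, q} ∈ τ_X ✓.
  U = {x49, x50, x51}: f^{-1}(U) = {p, q, r} ∈ τ_X ✓.
Found U = {x50} with f^{-1}(U) = {r} not in τ_X. Therefore f is NOT continuous.


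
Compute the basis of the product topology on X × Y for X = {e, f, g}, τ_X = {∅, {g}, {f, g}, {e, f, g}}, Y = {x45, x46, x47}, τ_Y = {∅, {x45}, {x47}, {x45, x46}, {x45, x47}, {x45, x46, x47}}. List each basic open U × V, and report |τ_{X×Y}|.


Basis B = {∅ × ∅, {g} × {x45}, {g} × {x47}, {f, g} × {x45}, {f, g} × {x47}, {g} × {x45, x46}, {g} × {x45, x47}, {e, f, g} × {x45}, {e, f, g} × {x47}, {g} × {x45, x46, x47}, {f, g} × {x45, x46}, {f, g} × {x45, x47}, {e, f, g} × {x45, x46}, {e, f, g} × {x45, x47}, {f, g} × {x45, x46, x47}, {e, f, g} × {x45, x46, x47}}; |τ_{X×Y}| = 40.

Enumerate products U × V with U ∈ τ_X, V ∈ τ_Y (deduplicated):
  ∅ × ∅ = {} (∅)
  {g} × {x45} = {(g,x45)}
  {g} × {x47} = {(g,x47)}
  {f, g} × {x45} = {(f,x45), (g,x45)}
  {f, g} × {x47} = {(f,x47), (g,x47)}
  {g} × {x45, x46} = {(g,x45), (g,x46)}
  {g} × {x45, x47} = {(g,x45), (g,x47)}
  {e, f, g} × {x45} = {(e,x45), (f,x45), (g,x45)}
  {e, f, g} × {x47} = {(e,x47), (f,x47), (g,x47)}
  {g} × {x45, x46, x47} = {(g,x45), (g,x46), (g,x47)}
  {f, g} × {x45, x46} = {(f,x45), (f,x46), (g,x45), (g,x46)}
  {f, g} × {x45, x47} = {(f,x45), (f,x47), (g,x45), (g,x47)}
  {e, f, g} × {x45, x46} = {(e,x45), (e,x46), (f,x45), (f,x46), (g,x45), (g,x46)}
  {e, f, g} × {x45, x47} = {(e,x45), (e,x47), (f,x45), (f,x47), (g,x45), (g,x47)}
  {f, g} × {x45, x46, x47} = {(f,x45), (f,x46), (f,x47), (g,x45), (g,x46), (g,x47)}
  {e, f, g} × {x45, x46, x47} = {(e,x45), (e,x46), (e,x47), (f,x45), (f,x46), (f,x47), (g,x45), (g,x46), (g,x47)}
These 16 distinct sets form the basis B.
Close under arbitrary unions to get τ_{X×Y}; counting gives |τ_{X×Y}| = 40.


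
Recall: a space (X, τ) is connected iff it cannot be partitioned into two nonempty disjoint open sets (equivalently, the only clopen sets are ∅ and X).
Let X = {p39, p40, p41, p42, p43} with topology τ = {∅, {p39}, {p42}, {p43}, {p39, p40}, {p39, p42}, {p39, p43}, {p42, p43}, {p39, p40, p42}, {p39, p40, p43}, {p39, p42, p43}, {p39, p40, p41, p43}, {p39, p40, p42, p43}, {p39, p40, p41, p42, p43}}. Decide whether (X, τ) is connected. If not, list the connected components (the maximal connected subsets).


(X, τ) is disconnected; components = [{p42}, {p39, p40, p41, p43}].

Find clopen sets (U ∈ τ with X ∖ U ∈ τ):
  U = ∅, X ∖ U = {p39, p40, p41, p42, p43} — both open, so U is clopen.
  U = {p42}, X ∖ U = {p39, p40, p41, p43} — both open, so U is clopen.
  U = {p39, p40, p41, p43}, X ∖ U = {p42} — both open, so U is clopen.
  U = {p39, p40, p41, p42, p43}, X ∖ U = ∅ — both open, so U is clopen.
Nontrivial clopen(s) exist: e.g. {p42}. So (X, τ) is disconnected.
Compute connected components by grouping points that agree on all clopens:
  component: {p42}
  component: {p39, p40, p41, p43}


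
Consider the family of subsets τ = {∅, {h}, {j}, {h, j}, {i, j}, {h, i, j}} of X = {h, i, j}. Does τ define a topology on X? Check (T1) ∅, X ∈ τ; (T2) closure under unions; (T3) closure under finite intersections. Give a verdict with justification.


τ IS a topology on X.

Axiom (T1): ∅ ∈ τ? Yes; X ∈ τ? Yes.
Axiom (T2/T3): check pairwise unions and intersections of members of τ.
All pairwise intersections and unions checked — each lies in τ. Therefore τ satisfies (T1), (T2), (T3): it IS a topology on X.


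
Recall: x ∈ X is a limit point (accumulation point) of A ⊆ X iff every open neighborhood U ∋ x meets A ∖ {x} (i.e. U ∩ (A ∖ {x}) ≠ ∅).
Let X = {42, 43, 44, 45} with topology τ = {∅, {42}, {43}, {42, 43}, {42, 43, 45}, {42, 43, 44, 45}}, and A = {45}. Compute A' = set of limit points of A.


A' = {44}

For each x ∈ X, list the open sets U ∈ τ with x ∈ U, then check whether U ∩ (A ∖ {x}) ≠ ∅ for every such U.
  x = 42: open {42} ∋ x has {42} ∩ (A ∖ {42}) = ∅, so x is NOT a limit point.
  x = 43: open {43} ∋ x has {43} ∩ (A ∖ {43}) = ∅, so x is NOT a limit point.
  x = 44: opens ∋ x are {42, 43, 44, 45}; each meets A ∖ {44}, so x IS a limit point.
  x = 45: open {42, 43, 45} ∋ x has {42, 43, 45} ∩ (A ∖ {45}) = ∅, so x is NOT a limit point.
Collecting: A' = {44}.


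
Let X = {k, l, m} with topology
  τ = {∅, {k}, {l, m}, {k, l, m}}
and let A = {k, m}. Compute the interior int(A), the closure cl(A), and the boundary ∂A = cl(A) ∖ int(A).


int(A) = {k}, cl(A) = {k, l, m}, ∂A = {l, m}.

Closed sets in (X, τ) are complements of opens:
  closed(X, τ) = {∅, {k}, {l, m}, {k, l, m}}.
int(A) = ⋃ {U ∈ τ : U ⊆ A}. Opens contained in A: ∅, {k}.
Taking the union of these: int(A) = {k}.
cl(A) = ⋂ {C closed : A ⊆ C}. Closed sets containing A: {k, l, m}.
Intersecting these: cl(A) = {k, l, m}.
∂A = cl(A) ∖ int(A) = {k, l, m} ∖ {k} = {l, m}.


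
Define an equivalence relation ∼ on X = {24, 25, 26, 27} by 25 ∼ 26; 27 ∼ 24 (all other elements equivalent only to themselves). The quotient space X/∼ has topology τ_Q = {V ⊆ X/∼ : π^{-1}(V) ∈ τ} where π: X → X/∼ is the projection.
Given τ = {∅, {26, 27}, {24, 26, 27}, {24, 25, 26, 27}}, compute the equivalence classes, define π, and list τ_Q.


X/∼ = {[24=27], [25=26]}; |τ_Q| = 2.

Equivalence classes: [24=27], [25=26].
Quotient map π: X → X/∼ sends 24 ↦ [24=27], 25 ↦ [25=26], 26 ↦ [25=26], 27 ↦ [24=27].
For each subset V ⊆ X/∼, compute π^{-1}(V) ⊆ X and check whether π^{-1}(V) ∈ τ. V is open in τ_Q iff π^{-1}(V) ∈ τ.
  V = {}: π^{-1}(V) = ∅ ∈ τ ✓.
  V = {[24=27]}: π^{-1}(V) = {24, 27} ∉ τ ✗.
  V = {[25=26]}: π^{-1}(V) = {25, 26} ∉ τ ✗.
  V = {[24=27], [25=26]}: π^{-1}(V) = {24, 25, 26, 27} ∈ τ ✓.
Open sets in the quotient: τ_Q = {{}, {[24=27], [25=26]}} (2 elements).


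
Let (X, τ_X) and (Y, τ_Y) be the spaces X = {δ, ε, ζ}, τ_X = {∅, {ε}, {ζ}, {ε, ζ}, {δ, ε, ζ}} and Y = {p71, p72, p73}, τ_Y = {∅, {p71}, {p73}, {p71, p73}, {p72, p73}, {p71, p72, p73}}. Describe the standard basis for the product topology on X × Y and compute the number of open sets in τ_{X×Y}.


Basis B = {∅ × ∅, {ε} × {p71}, {ε} × {p73}, {ζ} × {p71}, {ζ} × {p73}, {ε} × {p71, p73}, {ε, ζ} × {p71}, {ε} × {p72, p73}, {ε, ζ} × {p73}, {ζ} × {p71, p73}, {ζ} × {p72, p73}, {δ, ε, ζ} × {p71}, {δ, ε, ζ} × {p73}, {ε} × {p71, p72, p73}, {ζ} × {p71, p72, p73}, {ε, ζ} × {p71, p73}, {ε, ζ} × {p72, p73}, {δ, ε, ζ} × {p71, p73}, {δ, ε, ζ} × {p72, p73}, {ε, ζ} × {p71, p72, p73}, {δ, ε, ζ} × {p71, p72, p73}}; |τ_{X×Y}| = 70.

Enumerate products U × V with U ∈ τ_X, V ∈ τ_Y (deduplicated):
  ∅ × ∅ = {} (∅)
  {ε} × {p71} = {(ε,p71)}
  {ε} × {p73} = {(ε,p73)}
  {ζ} × {p71} = {(ζ,p71)}
  {ζ} × {p73} = {(ζ,p73)}
  {ε} × {p71, p73} = {(ε,p71), (ε,p73)}
  {ε, ζ} × {p71} = {(ε,p71), (ζ,p71)}
  {ε} × {p72, p73} = {(ε,p72), (ε,p73)}
  {ε, ζ} × {p73} = {(ε,p73), (ζ,p73)}
  {ζ} × {p71, p73} = {(ζ,p71), (ζ,p73)}
  {ζ} × {p72, p73} = {(ζ,p72), (ζ,p73)}
  {δ, ε, ζ} × {p71} = {(δ,p71), (ε,p71), (ζ,p71)}
  {δ, ε, ζ} × {p73} = {(δ,p73), (ε,p73), (ζ,p73)}
  {ε} × {p71, p72, p73} = {(ε,p71), (ε,p72), (ε,p73)}
  {ζ} × {p71, p72, p73} = {(ζ,p71), (ζ,p72), (ζ,p73)}
  {ε, ζ} × {p71, p73} = {(ε,p71), (ε,p73), (ζ,p71), (ζ,p73)}
  {ε, ζ} × {p72, p73} = {(ε,p72), (ε,p73), (ζ,p72), (ζ,p73)}
  {δ, ε, ζ} × {p71, p73} = {(δ,p71), (δ,p73), (ε,p71), (ε,p73), (ζ,p71), (ζ,p73)}
  {δ, ε, ζ} × {p72, p73} = {(δ,p72), (δ,p73), (ε,p72), (ε,p73), (ζ,p72), (ζ,p73)}
  {ε, ζ} × {p71, p72, p73} = {(ε,p71), (ε,p72), (ε,p73), (ζ,p71), (ζ,p72), (ζ,p73)}
  {δ, ε, ζ} × {p71, p72, p73} = {(δ,p71), (δ,p72), (δ,p73), (ε,p71), (ε,p72), (ε,p73), (ζ,p71), (ζ,p72), (ζ,p73)}
These 21 distinct sets form the basis B.
Close under arbitrary unions to get τ_{X×Y}; counting gives |τ_{X×Y}| = 70.
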